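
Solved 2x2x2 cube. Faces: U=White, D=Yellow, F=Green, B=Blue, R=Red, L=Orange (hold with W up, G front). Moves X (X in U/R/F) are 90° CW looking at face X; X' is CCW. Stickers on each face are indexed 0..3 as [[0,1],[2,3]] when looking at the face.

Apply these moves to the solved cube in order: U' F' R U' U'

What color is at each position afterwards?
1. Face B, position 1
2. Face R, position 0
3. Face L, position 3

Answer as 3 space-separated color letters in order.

Answer: O B W

Derivation:
After move 1 (U'): U=WWWW F=OOGG R=GGRR B=RRBB L=BBOO
After move 2 (F'): F=OGOG U=WWGR R=YGYR D=BOYY L=BWOW
After move 3 (R): R=YYRG U=WGGG F=OOOY D=BBYR B=RRWB
After move 4 (U'): U=GGWG F=BWOY R=OORG B=YYWB L=RROW
After move 5 (U'): U=GGGW F=RROY R=BWRG B=OOWB L=YYOW
Query 1: B[1] = O
Query 2: R[0] = B
Query 3: L[3] = W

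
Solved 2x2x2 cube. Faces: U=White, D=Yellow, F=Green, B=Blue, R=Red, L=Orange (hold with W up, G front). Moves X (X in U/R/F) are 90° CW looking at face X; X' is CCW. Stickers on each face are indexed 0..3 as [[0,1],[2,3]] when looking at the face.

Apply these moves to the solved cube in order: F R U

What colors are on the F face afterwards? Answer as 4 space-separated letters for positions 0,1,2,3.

Answer: W W G Y

Derivation:
After move 1 (F): F=GGGG U=WWOO R=WRWR D=RRYY L=OYOY
After move 2 (R): R=WWRR U=WGOG F=GRGY D=RBYB B=OBWB
After move 3 (U): U=OWGG F=WWGY R=OBRR B=OYWB L=GROY
Query: F face = WWGY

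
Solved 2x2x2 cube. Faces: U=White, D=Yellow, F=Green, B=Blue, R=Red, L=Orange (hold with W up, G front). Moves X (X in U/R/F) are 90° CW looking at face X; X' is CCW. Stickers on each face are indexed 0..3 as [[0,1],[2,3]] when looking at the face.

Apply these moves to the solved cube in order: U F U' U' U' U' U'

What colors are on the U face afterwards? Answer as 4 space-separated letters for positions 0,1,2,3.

After move 1 (U): U=WWWW F=RRGG R=BBRR B=OOBB L=GGOO
After move 2 (F): F=GRGR U=WWOG R=WBWR D=RBYY L=GYOY
After move 3 (U'): U=WGWO F=GYGR R=GRWR B=WBBB L=OOOY
After move 4 (U'): U=GOWW F=OOGR R=GYWR B=GRBB L=WBOY
After move 5 (U'): U=OWGW F=WBGR R=OOWR B=GYBB L=GROY
After move 6 (U'): U=WWOG F=GRGR R=WBWR B=OOBB L=GYOY
After move 7 (U'): U=WGWO F=GYGR R=GRWR B=WBBB L=OOOY
Query: U face = WGWO

Answer: W G W O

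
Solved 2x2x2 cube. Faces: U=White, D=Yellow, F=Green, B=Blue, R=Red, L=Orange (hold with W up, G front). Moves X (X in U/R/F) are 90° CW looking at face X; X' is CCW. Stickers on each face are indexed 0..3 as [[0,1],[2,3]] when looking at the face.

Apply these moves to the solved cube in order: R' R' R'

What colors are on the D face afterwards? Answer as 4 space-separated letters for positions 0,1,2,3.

After move 1 (R'): R=RRRR U=WBWB F=GWGW D=YGYG B=YBYB
After move 2 (R'): R=RRRR U=WYWY F=GBGB D=YWYW B=GBGB
After move 3 (R'): R=RRRR U=WGWG F=GYGY D=YBYB B=WBWB
Query: D face = YBYB

Answer: Y B Y B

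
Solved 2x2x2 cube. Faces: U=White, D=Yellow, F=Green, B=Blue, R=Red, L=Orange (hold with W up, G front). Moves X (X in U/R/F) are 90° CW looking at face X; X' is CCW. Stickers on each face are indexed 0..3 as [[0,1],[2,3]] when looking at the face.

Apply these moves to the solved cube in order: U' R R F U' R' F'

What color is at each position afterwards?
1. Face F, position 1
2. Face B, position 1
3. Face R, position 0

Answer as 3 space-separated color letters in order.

Answer: O R Y

Derivation:
After move 1 (U'): U=WWWW F=OOGG R=GGRR B=RRBB L=BBOO
After move 2 (R): R=RGRG U=WOWG F=OYGY D=YBYR B=WRWB
After move 3 (R): R=RRGG U=WYWY F=OBGR D=YWYW B=GROB
After move 4 (F): F=GORB U=WYOB R=WRYG D=GRYW L=BYOW
After move 5 (U'): U=YBWO F=BYRB R=GOYG B=WROB L=GROW
After move 6 (R'): R=OGGY U=YOWW F=BBRO D=GYYB B=WRRB
After move 7 (F'): F=BOBR U=YOOG R=YGGY D=RWYB L=GWOW
Query 1: F[1] = O
Query 2: B[1] = R
Query 3: R[0] = Y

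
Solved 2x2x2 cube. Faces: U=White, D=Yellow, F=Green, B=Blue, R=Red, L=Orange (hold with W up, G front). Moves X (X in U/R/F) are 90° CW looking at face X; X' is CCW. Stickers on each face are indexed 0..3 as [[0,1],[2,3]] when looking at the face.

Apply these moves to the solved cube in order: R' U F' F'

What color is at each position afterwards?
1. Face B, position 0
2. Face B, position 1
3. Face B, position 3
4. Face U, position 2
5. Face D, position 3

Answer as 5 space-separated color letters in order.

After move 1 (R'): R=RRRR U=WBWB F=GWGW D=YGYG B=YBYB
After move 2 (U): U=WWBB F=RRGW R=YBRR B=OOYB L=GWOO
After move 3 (F'): F=RWRG U=WWYR R=GBYR D=WOYG L=GBOB
After move 4 (F'): F=WGRR U=WWGY R=OBWR D=BBYG L=GROY
Query 1: B[0] = O
Query 2: B[1] = O
Query 3: B[3] = B
Query 4: U[2] = G
Query 5: D[3] = G

Answer: O O B G G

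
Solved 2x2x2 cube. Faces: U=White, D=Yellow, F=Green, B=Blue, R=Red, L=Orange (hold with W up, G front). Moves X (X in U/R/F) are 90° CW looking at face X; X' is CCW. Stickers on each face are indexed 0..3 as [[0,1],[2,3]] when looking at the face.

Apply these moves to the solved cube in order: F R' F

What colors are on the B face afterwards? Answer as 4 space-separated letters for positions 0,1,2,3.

After move 1 (F): F=GGGG U=WWOO R=WRWR D=RRYY L=OYOY
After move 2 (R'): R=RRWW U=WBOB F=GWGO D=RGYG B=YBRB
After move 3 (F): F=GGOW U=WBYY R=ORBW D=WRYG L=OROG
Query: B face = YBRB

Answer: Y B R B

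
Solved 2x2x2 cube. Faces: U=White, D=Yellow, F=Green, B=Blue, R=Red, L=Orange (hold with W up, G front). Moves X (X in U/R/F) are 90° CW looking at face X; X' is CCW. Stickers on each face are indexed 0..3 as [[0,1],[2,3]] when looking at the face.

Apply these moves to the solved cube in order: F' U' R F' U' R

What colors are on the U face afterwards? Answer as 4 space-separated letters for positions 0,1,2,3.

Answer: W G W G

Derivation:
After move 1 (F'): F=GGGG U=WWRR R=YRYR D=OOYY L=OWOW
After move 2 (U'): U=WRWR F=OWGG R=GGYR B=YRBB L=BBOW
After move 3 (R): R=YGRG U=WWWG F=OOGY D=OBYY B=RRRB
After move 4 (F'): F=OYOG U=WWYR R=BGOG D=BWYY L=BGOW
After move 5 (U'): U=WRWY F=BGOG R=OYOG B=BGRB L=RROW
After move 6 (R): R=OOGY U=WGWG F=BWOY D=BRYB B=YGRB
Query: U face = WGWG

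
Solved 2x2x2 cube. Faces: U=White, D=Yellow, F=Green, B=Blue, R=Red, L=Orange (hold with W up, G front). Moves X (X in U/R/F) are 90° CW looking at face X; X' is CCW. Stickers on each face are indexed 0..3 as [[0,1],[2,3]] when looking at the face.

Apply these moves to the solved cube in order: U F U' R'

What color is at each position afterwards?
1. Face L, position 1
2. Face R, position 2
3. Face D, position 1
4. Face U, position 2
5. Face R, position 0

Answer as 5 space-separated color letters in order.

Answer: O G Y W R

Derivation:
After move 1 (U): U=WWWW F=RRGG R=BBRR B=OOBB L=GGOO
After move 2 (F): F=GRGR U=WWOG R=WBWR D=RBYY L=GYOY
After move 3 (U'): U=WGWO F=GYGR R=GRWR B=WBBB L=OOOY
After move 4 (R'): R=RRGW U=WBWW F=GGGO D=RYYR B=YBBB
Query 1: L[1] = O
Query 2: R[2] = G
Query 3: D[1] = Y
Query 4: U[2] = W
Query 5: R[0] = R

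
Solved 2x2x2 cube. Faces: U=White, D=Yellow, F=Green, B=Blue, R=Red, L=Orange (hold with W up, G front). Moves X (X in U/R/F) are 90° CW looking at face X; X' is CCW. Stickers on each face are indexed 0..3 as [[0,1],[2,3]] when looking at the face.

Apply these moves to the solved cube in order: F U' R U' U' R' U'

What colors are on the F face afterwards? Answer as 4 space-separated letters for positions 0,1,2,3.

After move 1 (F): F=GGGG U=WWOO R=WRWR D=RRYY L=OYOY
After move 2 (U'): U=WOWO F=OYGG R=GGWR B=WRBB L=BBOY
After move 3 (R): R=WGRG U=WYWG F=ORGY D=RBYW B=OROB
After move 4 (U'): U=YGWW F=BBGY R=ORRG B=WGOB L=OROY
After move 5 (U'): U=GWYW F=ORGY R=BBRG B=OROB L=WGOY
After move 6 (R'): R=BGBR U=GOYO F=OWGW D=RRYY B=WRBB
After move 7 (U'): U=OOGY F=WGGW R=OWBR B=BGBB L=WROY
Query: F face = WGGW

Answer: W G G W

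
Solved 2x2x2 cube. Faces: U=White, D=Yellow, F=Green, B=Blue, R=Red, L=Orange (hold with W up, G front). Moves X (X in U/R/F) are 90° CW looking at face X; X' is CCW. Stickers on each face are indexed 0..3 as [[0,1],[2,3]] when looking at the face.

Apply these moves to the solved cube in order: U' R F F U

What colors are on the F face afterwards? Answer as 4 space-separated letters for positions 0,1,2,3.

Answer: O G Y O

Derivation:
After move 1 (U'): U=WWWW F=OOGG R=GGRR B=RRBB L=BBOO
After move 2 (R): R=RGRG U=WOWG F=OYGY D=YBYR B=WRWB
After move 3 (F): F=GOYY U=WOOB R=WGGG D=RRYR L=BYOB
After move 4 (F): F=YGYO U=WOBY R=OGBG D=GWYR L=BROR
After move 5 (U): U=BWYO F=OGYO R=WRBG B=BRWB L=YGOR
Query: F face = OGYO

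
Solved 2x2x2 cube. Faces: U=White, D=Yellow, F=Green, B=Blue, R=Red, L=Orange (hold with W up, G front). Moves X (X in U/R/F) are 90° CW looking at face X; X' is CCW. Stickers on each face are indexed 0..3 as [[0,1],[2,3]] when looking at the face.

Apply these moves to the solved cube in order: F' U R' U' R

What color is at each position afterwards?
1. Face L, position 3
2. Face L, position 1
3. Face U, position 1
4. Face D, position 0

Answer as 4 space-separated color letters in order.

Answer: W W G O

Derivation:
After move 1 (F'): F=GGGG U=WWRR R=YRYR D=OOYY L=OWOW
After move 2 (U): U=RWRW F=YRGG R=BBYR B=OWBB L=GGOW
After move 3 (R'): R=BRBY U=RBRO F=YWGW D=ORYG B=YWOB
After move 4 (U'): U=BORR F=GGGW R=YWBY B=BROB L=YWOW
After move 5 (R): R=BYYW U=BGRW F=GRGG D=OOYB B=RROB
Query 1: L[3] = W
Query 2: L[1] = W
Query 3: U[1] = G
Query 4: D[0] = O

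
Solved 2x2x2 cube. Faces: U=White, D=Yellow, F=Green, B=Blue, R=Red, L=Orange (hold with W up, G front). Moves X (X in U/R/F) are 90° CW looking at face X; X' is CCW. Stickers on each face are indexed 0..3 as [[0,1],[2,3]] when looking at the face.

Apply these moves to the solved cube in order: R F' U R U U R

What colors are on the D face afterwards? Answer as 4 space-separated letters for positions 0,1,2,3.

Answer: O W Y B

Derivation:
After move 1 (R): R=RRRR U=WGWG F=GYGY D=YBYB B=WBWB
After move 2 (F'): F=YYGG U=WGRR R=BRYR D=OOYB L=OGOW
After move 3 (U): U=RWRG F=BRGG R=WBYR B=OGWB L=YYOW
After move 4 (R): R=YWRB U=RRRG F=BOGB D=OWYO B=GGWB
After move 5 (U): U=RRGR F=YWGB R=GGRB B=YYWB L=BOOW
After move 6 (U): U=GRRR F=GGGB R=YYRB B=BOWB L=YWOW
After move 7 (R): R=RYBY U=GGRB F=GWGO D=OWYB B=RORB
Query: D face = OWYB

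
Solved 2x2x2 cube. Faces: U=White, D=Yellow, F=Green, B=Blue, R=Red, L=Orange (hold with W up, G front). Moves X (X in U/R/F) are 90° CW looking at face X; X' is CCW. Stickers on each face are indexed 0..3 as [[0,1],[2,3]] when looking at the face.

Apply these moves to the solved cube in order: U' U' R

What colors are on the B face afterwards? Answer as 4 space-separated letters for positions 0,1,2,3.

After move 1 (U'): U=WWWW F=OOGG R=GGRR B=RRBB L=BBOO
After move 2 (U'): U=WWWW F=BBGG R=OORR B=GGBB L=RROO
After move 3 (R): R=RORO U=WBWG F=BYGY D=YBYG B=WGWB
Query: B face = WGWB

Answer: W G W B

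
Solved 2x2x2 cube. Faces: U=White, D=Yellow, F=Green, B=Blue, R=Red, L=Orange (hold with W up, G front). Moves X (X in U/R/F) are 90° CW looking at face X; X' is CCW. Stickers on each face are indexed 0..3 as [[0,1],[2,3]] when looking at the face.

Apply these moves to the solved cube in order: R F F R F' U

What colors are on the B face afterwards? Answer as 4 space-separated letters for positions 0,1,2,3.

After move 1 (R): R=RRRR U=WGWG F=GYGY D=YBYB B=WBWB
After move 2 (F): F=GGYY U=WGOO R=WRGR D=RRYB L=OYOB
After move 3 (F): F=YGYG U=WGBY R=OROR D=GWYB L=OROR
After move 4 (R): R=OORR U=WGBG F=YWYB D=GWYW B=YBGB
After move 5 (F'): F=WBYY U=WGOR R=WOGR D=RRYW L=OGOB
After move 6 (U): U=OWRG F=WOYY R=YBGR B=OGGB L=WBOB
Query: B face = OGGB

Answer: O G G B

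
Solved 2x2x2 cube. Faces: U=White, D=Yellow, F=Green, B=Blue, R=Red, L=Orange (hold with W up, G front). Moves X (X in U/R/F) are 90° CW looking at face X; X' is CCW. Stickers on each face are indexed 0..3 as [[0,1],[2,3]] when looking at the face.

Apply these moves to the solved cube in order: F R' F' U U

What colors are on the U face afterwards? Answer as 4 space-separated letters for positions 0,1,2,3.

After move 1 (F): F=GGGG U=WWOO R=WRWR D=RRYY L=OYOY
After move 2 (R'): R=RRWW U=WBOB F=GWGO D=RGYG B=YBRB
After move 3 (F'): F=WOGG U=WBRW R=GRRW D=YYYG L=OBOO
After move 4 (U): U=RWWB F=GRGG R=YBRW B=OBRB L=WOOO
After move 5 (U): U=WRBW F=YBGG R=OBRW B=WORB L=GROO
Query: U face = WRBW

Answer: W R B W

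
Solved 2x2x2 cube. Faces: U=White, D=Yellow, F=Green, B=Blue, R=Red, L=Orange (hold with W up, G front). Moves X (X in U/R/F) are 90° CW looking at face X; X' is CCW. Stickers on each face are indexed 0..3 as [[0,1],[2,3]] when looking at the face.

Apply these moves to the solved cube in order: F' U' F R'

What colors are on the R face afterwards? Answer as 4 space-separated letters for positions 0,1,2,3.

After move 1 (F'): F=GGGG U=WWRR R=YRYR D=OOYY L=OWOW
After move 2 (U'): U=WRWR F=OWGG R=GGYR B=YRBB L=BBOW
After move 3 (F): F=GOGW U=WRWB R=WGRR D=YGYY L=BOOO
After move 4 (R'): R=GRWR U=WBWY F=GRGB D=YOYW B=YRGB
Query: R face = GRWR

Answer: G R W R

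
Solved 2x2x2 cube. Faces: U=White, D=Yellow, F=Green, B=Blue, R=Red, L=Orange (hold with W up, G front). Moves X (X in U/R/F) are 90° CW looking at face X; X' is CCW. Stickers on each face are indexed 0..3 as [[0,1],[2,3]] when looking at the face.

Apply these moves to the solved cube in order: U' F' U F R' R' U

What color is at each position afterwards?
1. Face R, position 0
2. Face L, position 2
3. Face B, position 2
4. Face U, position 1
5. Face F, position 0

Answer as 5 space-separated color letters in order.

After move 1 (U'): U=WWWW F=OOGG R=GGRR B=RRBB L=BBOO
After move 2 (F'): F=OGOG U=WWGR R=YGYR D=BOYY L=BWOW
After move 3 (U): U=GWRW F=YGOG R=RRYR B=BWBB L=OGOW
After move 4 (F): F=OYGG U=GWWG R=RRWR D=YRYY L=OBOO
After move 5 (R'): R=RRRW U=GBWB F=OWGG D=YYYG B=YWRB
After move 6 (R'): R=RWRR U=GRWY F=OBGB D=YWYG B=GWYB
After move 7 (U): U=WGYR F=RWGB R=GWRR B=OBYB L=OBOO
Query 1: R[0] = G
Query 2: L[2] = O
Query 3: B[2] = Y
Query 4: U[1] = G
Query 5: F[0] = R

Answer: G O Y G R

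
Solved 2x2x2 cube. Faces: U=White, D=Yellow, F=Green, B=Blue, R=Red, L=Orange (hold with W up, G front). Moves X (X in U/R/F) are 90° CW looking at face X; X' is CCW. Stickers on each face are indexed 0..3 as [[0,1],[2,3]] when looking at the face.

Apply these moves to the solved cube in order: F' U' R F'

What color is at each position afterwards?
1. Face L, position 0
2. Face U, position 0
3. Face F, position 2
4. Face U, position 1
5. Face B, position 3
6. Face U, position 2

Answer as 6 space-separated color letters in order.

Answer: B W O W B Y

Derivation:
After move 1 (F'): F=GGGG U=WWRR R=YRYR D=OOYY L=OWOW
After move 2 (U'): U=WRWR F=OWGG R=GGYR B=YRBB L=BBOW
After move 3 (R): R=YGRG U=WWWG F=OOGY D=OBYY B=RRRB
After move 4 (F'): F=OYOG U=WWYR R=BGOG D=BWYY L=BGOW
Query 1: L[0] = B
Query 2: U[0] = W
Query 3: F[2] = O
Query 4: U[1] = W
Query 5: B[3] = B
Query 6: U[2] = Y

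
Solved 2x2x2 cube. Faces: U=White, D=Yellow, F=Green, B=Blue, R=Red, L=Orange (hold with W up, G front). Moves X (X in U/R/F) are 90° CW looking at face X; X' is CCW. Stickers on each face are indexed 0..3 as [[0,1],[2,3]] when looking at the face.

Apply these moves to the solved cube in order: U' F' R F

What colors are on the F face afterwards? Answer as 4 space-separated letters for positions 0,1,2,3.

Answer: O O Y O

Derivation:
After move 1 (U'): U=WWWW F=OOGG R=GGRR B=RRBB L=BBOO
After move 2 (F'): F=OGOG U=WWGR R=YGYR D=BOYY L=BWOW
After move 3 (R): R=YYRG U=WGGG F=OOOY D=BBYR B=RRWB
After move 4 (F): F=OOYO U=WGWW R=GYGG D=RYYR L=BBOB
Query: F face = OOYO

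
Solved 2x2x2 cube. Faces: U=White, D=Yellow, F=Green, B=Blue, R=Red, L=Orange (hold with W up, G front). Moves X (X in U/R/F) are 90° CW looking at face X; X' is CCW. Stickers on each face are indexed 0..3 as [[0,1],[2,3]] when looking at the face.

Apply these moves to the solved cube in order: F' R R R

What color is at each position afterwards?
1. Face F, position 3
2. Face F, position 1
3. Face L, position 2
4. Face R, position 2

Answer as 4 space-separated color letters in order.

Answer: R W O Y

Derivation:
After move 1 (F'): F=GGGG U=WWRR R=YRYR D=OOYY L=OWOW
After move 2 (R): R=YYRR U=WGRG F=GOGY D=OBYB B=RBWB
After move 3 (R): R=RYRY U=WORY F=GBGB D=OWYR B=GBGB
After move 4 (R): R=RRYY U=WBRB F=GWGR D=OGYG B=YBOB
Query 1: F[3] = R
Query 2: F[1] = W
Query 3: L[2] = O
Query 4: R[2] = Y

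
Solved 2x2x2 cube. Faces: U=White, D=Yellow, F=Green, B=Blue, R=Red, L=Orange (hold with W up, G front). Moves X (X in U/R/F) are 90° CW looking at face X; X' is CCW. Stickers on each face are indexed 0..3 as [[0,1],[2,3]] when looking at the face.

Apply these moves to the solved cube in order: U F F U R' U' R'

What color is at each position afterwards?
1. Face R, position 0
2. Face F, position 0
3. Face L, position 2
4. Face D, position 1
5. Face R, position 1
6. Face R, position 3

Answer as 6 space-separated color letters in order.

Answer: W G O G G O

Derivation:
After move 1 (U): U=WWWW F=RRGG R=BBRR B=OOBB L=GGOO
After move 2 (F): F=GRGR U=WWOG R=WBWR D=RBYY L=GYOY
After move 3 (F): F=GGRR U=WWYY R=OBGR D=WWYY L=GROB
After move 4 (U): U=YWYW F=OBRR R=OOGR B=GRBB L=GGOB
After move 5 (R'): R=OROG U=YBYG F=OWRW D=WBYR B=YRWB
After move 6 (U'): U=BGYY F=GGRW R=OWOG B=ORWB L=YROB
After move 7 (R'): R=WGOO U=BWYO F=GGRY D=WGYW B=RRBB
Query 1: R[0] = W
Query 2: F[0] = G
Query 3: L[2] = O
Query 4: D[1] = G
Query 5: R[1] = G
Query 6: R[3] = O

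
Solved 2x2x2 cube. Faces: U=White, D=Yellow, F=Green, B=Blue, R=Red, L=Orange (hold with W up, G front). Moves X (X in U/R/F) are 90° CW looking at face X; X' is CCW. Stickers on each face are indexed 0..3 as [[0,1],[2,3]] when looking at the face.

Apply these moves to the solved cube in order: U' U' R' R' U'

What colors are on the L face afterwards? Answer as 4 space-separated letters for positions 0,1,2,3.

Answer: G G O O

Derivation:
After move 1 (U'): U=WWWW F=OOGG R=GGRR B=RRBB L=BBOO
After move 2 (U'): U=WWWW F=BBGG R=OORR B=GGBB L=RROO
After move 3 (R'): R=OROR U=WBWG F=BWGW D=YBYG B=YGYB
After move 4 (R'): R=RROO U=WYWY F=BBGG D=YWYW B=GGBB
After move 5 (U'): U=YYWW F=RRGG R=BBOO B=RRBB L=GGOO
Query: L face = GGOO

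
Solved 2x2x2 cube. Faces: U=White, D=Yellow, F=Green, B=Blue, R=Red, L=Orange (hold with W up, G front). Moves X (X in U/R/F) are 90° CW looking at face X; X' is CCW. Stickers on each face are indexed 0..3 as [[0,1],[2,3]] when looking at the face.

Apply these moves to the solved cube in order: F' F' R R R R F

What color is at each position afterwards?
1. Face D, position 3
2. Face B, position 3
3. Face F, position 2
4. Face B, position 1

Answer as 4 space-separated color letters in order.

After move 1 (F'): F=GGGG U=WWRR R=YRYR D=OOYY L=OWOW
After move 2 (F'): F=GGGG U=WWYY R=OROR D=WWYY L=OROR
After move 3 (R): R=OORR U=WGYG F=GWGY D=WBYB B=YBWB
After move 4 (R): R=RORO U=WWYY F=GBGB D=WWYY B=GBGB
After move 5 (R): R=RROO U=WBYB F=GWGY D=WGYG B=YBWB
After move 6 (R): R=OROR U=WWYY F=GGGG D=WWYY B=BBBB
After move 7 (F): F=GGGG U=WWRR R=YRYR D=OOYY L=OWOW
Query 1: D[3] = Y
Query 2: B[3] = B
Query 3: F[2] = G
Query 4: B[1] = B

Answer: Y B G B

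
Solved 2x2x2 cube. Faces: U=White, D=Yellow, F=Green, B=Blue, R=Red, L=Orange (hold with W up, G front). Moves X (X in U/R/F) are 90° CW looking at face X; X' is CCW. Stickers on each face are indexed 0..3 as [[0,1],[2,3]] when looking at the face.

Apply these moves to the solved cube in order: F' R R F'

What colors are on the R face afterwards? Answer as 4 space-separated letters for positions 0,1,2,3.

Answer: W Y O Y

Derivation:
After move 1 (F'): F=GGGG U=WWRR R=YRYR D=OOYY L=OWOW
After move 2 (R): R=YYRR U=WGRG F=GOGY D=OBYB B=RBWB
After move 3 (R): R=RYRY U=WORY F=GBGB D=OWYR B=GBGB
After move 4 (F'): F=BBGG U=WORR R=WYOY D=WWYR L=OYOR
Query: R face = WYOY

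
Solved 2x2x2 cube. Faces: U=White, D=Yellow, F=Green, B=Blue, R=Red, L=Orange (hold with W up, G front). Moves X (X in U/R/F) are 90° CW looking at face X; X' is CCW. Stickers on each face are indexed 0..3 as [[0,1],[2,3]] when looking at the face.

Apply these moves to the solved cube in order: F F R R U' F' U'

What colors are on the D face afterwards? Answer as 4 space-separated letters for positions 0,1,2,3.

After move 1 (F): F=GGGG U=WWOO R=WRWR D=RRYY L=OYOY
After move 2 (F): F=GGGG U=WWYY R=OROR D=WWYY L=OROR
After move 3 (R): R=OORR U=WGYG F=GWGY D=WBYB B=YBWB
After move 4 (R): R=RORO U=WWYY F=GBGB D=WWYY B=GBGB
After move 5 (U'): U=WYWY F=ORGB R=GBRO B=ROGB L=GBOR
After move 6 (F'): F=RBOG U=WYGR R=WBWO D=BRYY L=GYOW
After move 7 (U'): U=YRWG F=GYOG R=RBWO B=WBGB L=ROOW
Query: D face = BRYY

Answer: B R Y Y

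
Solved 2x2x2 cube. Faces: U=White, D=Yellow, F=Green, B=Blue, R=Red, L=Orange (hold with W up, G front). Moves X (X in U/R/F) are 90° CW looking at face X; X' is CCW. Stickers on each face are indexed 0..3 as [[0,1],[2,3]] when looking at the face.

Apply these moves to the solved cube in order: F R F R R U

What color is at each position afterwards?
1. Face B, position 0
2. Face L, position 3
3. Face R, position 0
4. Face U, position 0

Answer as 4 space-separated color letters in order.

Answer: O B R Y

Derivation:
After move 1 (F): F=GGGG U=WWOO R=WRWR D=RRYY L=OYOY
After move 2 (R): R=WWRR U=WGOG F=GRGY D=RBYB B=OBWB
After move 3 (F): F=GGYR U=WGYY R=OWGR D=RWYB L=OROB
After move 4 (R): R=GORW U=WGYR F=GWYB D=RWYO B=YBGB
After move 5 (R): R=RGWO U=WWYB F=GWYO D=RGYY B=RBGB
After move 6 (U): U=YWBW F=RGYO R=RBWO B=ORGB L=GWOB
Query 1: B[0] = O
Query 2: L[3] = B
Query 3: R[0] = R
Query 4: U[0] = Y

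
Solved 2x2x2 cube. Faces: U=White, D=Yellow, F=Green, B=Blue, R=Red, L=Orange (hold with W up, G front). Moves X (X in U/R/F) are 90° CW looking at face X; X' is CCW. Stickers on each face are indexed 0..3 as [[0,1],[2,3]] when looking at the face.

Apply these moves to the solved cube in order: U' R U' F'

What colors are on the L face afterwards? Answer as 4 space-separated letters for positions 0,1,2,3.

After move 1 (U'): U=WWWW F=OOGG R=GGRR B=RRBB L=BBOO
After move 2 (R): R=RGRG U=WOWG F=OYGY D=YBYR B=WRWB
After move 3 (U'): U=OGWW F=BBGY R=OYRG B=RGWB L=WROO
After move 4 (F'): F=BYBG U=OGOR R=BYYG D=ROYR L=WWOW
Query: L face = WWOW

Answer: W W O W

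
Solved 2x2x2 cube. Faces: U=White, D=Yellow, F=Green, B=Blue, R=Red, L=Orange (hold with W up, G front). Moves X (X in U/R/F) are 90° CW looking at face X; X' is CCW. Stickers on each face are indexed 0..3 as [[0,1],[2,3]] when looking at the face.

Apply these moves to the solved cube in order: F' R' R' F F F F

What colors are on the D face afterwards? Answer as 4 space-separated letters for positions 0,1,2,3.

After move 1 (F'): F=GGGG U=WWRR R=YRYR D=OOYY L=OWOW
After move 2 (R'): R=RRYY U=WBRB F=GWGR D=OGYG B=YBOB
After move 3 (R'): R=RYRY U=WORY F=GBGB D=OWYR B=GBGB
After move 4 (F): F=GGBB U=WOWW R=RYYY D=RRYR L=OOOW
After move 5 (F): F=BGBG U=WOWO R=WYWY D=YRYR L=OROR
After move 6 (F): F=BBGG U=WORR R=WYOY D=WWYR L=OYOR
After move 7 (F): F=GBGB U=WORY R=RYRY D=OWYR L=OWOW
Query: D face = OWYR

Answer: O W Y R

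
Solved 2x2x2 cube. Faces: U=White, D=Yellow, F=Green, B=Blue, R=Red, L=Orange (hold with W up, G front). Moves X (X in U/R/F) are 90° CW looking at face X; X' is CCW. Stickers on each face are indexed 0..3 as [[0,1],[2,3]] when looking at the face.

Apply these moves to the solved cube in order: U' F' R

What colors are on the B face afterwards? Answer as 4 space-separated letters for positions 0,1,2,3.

After move 1 (U'): U=WWWW F=OOGG R=GGRR B=RRBB L=BBOO
After move 2 (F'): F=OGOG U=WWGR R=YGYR D=BOYY L=BWOW
After move 3 (R): R=YYRG U=WGGG F=OOOY D=BBYR B=RRWB
Query: B face = RRWB

Answer: R R W B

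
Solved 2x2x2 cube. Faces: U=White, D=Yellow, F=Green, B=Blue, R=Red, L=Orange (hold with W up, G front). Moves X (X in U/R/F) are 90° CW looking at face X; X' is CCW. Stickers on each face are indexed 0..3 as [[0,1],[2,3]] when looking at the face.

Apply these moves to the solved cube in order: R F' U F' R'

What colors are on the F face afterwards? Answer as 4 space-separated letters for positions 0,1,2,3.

Answer: R W B Y

Derivation:
After move 1 (R): R=RRRR U=WGWG F=GYGY D=YBYB B=WBWB
After move 2 (F'): F=YYGG U=WGRR R=BRYR D=OOYB L=OGOW
After move 3 (U): U=RWRG F=BRGG R=WBYR B=OGWB L=YYOW
After move 4 (F'): F=RGBG U=RWWY R=OBOR D=YWYB L=YGOR
After move 5 (R'): R=BROO U=RWWO F=RWBY D=YGYG B=BGWB
Query: F face = RWBY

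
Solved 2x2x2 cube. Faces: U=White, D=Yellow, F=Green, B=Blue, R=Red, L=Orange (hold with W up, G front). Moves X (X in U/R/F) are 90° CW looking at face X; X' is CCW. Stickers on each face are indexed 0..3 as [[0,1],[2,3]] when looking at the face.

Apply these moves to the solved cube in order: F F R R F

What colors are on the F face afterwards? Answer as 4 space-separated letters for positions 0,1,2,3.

Answer: G G B B

Derivation:
After move 1 (F): F=GGGG U=WWOO R=WRWR D=RRYY L=OYOY
After move 2 (F): F=GGGG U=WWYY R=OROR D=WWYY L=OROR
After move 3 (R): R=OORR U=WGYG F=GWGY D=WBYB B=YBWB
After move 4 (R): R=RORO U=WWYY F=GBGB D=WWYY B=GBGB
After move 5 (F): F=GGBB U=WWRR R=YOYO D=RRYY L=OWOW
Query: F face = GGBB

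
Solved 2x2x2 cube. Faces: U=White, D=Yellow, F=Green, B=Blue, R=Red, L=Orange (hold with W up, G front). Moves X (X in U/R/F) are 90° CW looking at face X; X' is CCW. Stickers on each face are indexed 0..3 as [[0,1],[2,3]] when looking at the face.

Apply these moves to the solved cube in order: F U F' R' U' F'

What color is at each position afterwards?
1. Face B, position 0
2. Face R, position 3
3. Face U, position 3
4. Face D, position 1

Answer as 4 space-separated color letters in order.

After move 1 (F): F=GGGG U=WWOO R=WRWR D=RRYY L=OYOY
After move 2 (U): U=OWOW F=WRGG R=BBWR B=OYBB L=GGOY
After move 3 (F'): F=RGWG U=OWBW R=RBRR D=GYYY L=GWOO
After move 4 (R'): R=BRRR U=OBBO F=RWWW D=GGYG B=YYYB
After move 5 (U'): U=BOOB F=GWWW R=RWRR B=BRYB L=YYOO
After move 6 (F'): F=WWGW U=BORR R=GWGR D=YOYG L=YBOO
Query 1: B[0] = B
Query 2: R[3] = R
Query 3: U[3] = R
Query 4: D[1] = O

Answer: B R R O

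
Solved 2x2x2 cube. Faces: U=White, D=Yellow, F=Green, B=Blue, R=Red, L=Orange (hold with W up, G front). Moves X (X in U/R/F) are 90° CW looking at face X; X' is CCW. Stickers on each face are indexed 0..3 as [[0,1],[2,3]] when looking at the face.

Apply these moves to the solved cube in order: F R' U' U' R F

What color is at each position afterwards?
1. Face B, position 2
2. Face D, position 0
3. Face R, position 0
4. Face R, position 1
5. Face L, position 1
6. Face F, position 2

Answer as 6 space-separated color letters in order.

After move 1 (F): F=GGGG U=WWOO R=WRWR D=RRYY L=OYOY
After move 2 (R'): R=RRWW U=WBOB F=GWGO D=RGYG B=YBRB
After move 3 (U'): U=BBWO F=OYGO R=GWWW B=RRRB L=YBOY
After move 4 (U'): U=BOBW F=YBGO R=OYWW B=GWRB L=RROY
After move 5 (R): R=WOWY U=BBBO F=YGGG D=RRYG B=WWOB
After move 6 (F): F=GYGG U=BBYR R=BOOY D=WWYG L=RROR
Query 1: B[2] = O
Query 2: D[0] = W
Query 3: R[0] = B
Query 4: R[1] = O
Query 5: L[1] = R
Query 6: F[2] = G

Answer: O W B O R G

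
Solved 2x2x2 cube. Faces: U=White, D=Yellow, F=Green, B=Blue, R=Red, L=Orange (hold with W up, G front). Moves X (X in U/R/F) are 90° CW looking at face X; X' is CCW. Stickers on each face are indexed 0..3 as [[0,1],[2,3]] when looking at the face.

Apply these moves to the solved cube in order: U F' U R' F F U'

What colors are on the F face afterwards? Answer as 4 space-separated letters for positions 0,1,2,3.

Answer: R O W Y

Derivation:
After move 1 (U): U=WWWW F=RRGG R=BBRR B=OOBB L=GGOO
After move 2 (F'): F=RGRG U=WWBR R=YBYR D=GOYY L=GWOW
After move 3 (U): U=BWRW F=YBRG R=OOYR B=GWBB L=RGOW
After move 4 (R'): R=OROY U=BBRG F=YWRW D=GBYG B=YWOB
After move 5 (F): F=RYWW U=BBWG R=RRGY D=OOYG L=RGOB
After move 6 (F): F=WRWY U=BBBG R=WRGY D=GRYG L=ROOO
After move 7 (U'): U=BGBB F=ROWY R=WRGY B=WROB L=YWOO
Query: F face = ROWY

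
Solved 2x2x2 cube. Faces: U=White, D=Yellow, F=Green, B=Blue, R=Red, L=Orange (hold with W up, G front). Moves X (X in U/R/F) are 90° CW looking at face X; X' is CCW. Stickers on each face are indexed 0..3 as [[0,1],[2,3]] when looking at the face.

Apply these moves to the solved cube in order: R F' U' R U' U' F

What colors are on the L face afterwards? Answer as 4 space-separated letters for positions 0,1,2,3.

Answer: Y O O W

Derivation:
After move 1 (R): R=RRRR U=WGWG F=GYGY D=YBYB B=WBWB
After move 2 (F'): F=YYGG U=WGRR R=BRYR D=OOYB L=OGOW
After move 3 (U'): U=GRWR F=OGGG R=YYYR B=BRWB L=WBOW
After move 4 (R): R=YYRY U=GGWG F=OOGB D=OWYB B=RRRB
After move 5 (U'): U=GGGW F=WBGB R=OORY B=YYRB L=RROW
After move 6 (U'): U=GWGG F=RRGB R=WBRY B=OORB L=YYOW
After move 7 (F): F=GRBR U=GWWY R=GBGY D=RWYB L=YOOW
Query: L face = YOOW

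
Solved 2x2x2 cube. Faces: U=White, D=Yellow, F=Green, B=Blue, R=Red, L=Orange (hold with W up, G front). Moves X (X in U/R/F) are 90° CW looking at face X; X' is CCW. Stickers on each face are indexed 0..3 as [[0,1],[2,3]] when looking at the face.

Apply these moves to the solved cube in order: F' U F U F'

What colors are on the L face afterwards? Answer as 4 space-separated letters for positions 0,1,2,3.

After move 1 (F'): F=GGGG U=WWRR R=YRYR D=OOYY L=OWOW
After move 2 (U): U=RWRW F=YRGG R=BBYR B=OWBB L=GGOW
After move 3 (F): F=GYGR U=RWWG R=RBWR D=YBYY L=GOOO
After move 4 (U): U=WRGW F=RBGR R=OWWR B=GOBB L=GYOO
After move 5 (F'): F=BRRG U=WROW R=BWYR D=YOYY L=GWOG
Query: L face = GWOG

Answer: G W O G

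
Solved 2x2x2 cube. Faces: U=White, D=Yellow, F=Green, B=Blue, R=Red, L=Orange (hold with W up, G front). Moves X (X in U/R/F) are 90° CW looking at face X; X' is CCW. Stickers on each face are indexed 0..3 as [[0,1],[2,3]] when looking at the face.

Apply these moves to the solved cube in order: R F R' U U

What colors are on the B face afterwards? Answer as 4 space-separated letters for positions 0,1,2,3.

Answer: G G R B

Derivation:
After move 1 (R): R=RRRR U=WGWG F=GYGY D=YBYB B=WBWB
After move 2 (F): F=GGYY U=WGOO R=WRGR D=RRYB L=OYOB
After move 3 (R'): R=RRWG U=WWOW F=GGYO D=RGYY B=BBRB
After move 4 (U): U=OWWW F=RRYO R=BBWG B=OYRB L=GGOB
After move 5 (U): U=WOWW F=BBYO R=OYWG B=GGRB L=RROB
Query: B face = GGRB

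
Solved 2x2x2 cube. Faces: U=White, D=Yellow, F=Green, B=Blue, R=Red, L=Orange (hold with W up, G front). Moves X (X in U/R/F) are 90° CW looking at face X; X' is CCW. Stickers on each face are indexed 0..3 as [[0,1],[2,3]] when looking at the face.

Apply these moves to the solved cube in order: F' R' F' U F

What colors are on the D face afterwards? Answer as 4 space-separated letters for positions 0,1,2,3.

After move 1 (F'): F=GGGG U=WWRR R=YRYR D=OOYY L=OWOW
After move 2 (R'): R=RRYY U=WBRB F=GWGR D=OGYG B=YBOB
After move 3 (F'): F=WRGG U=WBRY R=GROY D=WWYG L=OBOR
After move 4 (U): U=RWYB F=GRGG R=YBOY B=OBOB L=WROR
After move 5 (F): F=GGGR U=RWRR R=YBBY D=OYYG L=WWOW
Query: D face = OYYG

Answer: O Y Y G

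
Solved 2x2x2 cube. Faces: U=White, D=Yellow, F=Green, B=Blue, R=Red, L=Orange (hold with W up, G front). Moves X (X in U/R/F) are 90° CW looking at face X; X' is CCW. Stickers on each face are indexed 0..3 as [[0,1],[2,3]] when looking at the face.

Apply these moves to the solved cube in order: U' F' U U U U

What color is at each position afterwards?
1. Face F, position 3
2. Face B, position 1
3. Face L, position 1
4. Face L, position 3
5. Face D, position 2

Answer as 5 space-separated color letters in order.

After move 1 (U'): U=WWWW F=OOGG R=GGRR B=RRBB L=BBOO
After move 2 (F'): F=OGOG U=WWGR R=YGYR D=BOYY L=BWOW
After move 3 (U): U=GWRW F=YGOG R=RRYR B=BWBB L=OGOW
After move 4 (U): U=RGWW F=RROG R=BWYR B=OGBB L=YGOW
After move 5 (U): U=WRWG F=BWOG R=OGYR B=YGBB L=RROW
After move 6 (U): U=WWGR F=OGOG R=YGYR B=RRBB L=BWOW
Query 1: F[3] = G
Query 2: B[1] = R
Query 3: L[1] = W
Query 4: L[3] = W
Query 5: D[2] = Y

Answer: G R W W Y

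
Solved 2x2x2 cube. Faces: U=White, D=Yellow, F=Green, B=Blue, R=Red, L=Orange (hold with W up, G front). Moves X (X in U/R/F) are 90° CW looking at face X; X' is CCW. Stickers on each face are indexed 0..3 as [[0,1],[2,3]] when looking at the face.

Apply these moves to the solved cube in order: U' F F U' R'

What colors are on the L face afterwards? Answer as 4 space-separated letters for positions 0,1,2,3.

Answer: R R O G

Derivation:
After move 1 (U'): U=WWWW F=OOGG R=GGRR B=RRBB L=BBOO
After move 2 (F): F=GOGO U=WWOB R=WGWR D=RGYY L=BYOY
After move 3 (F): F=GGOO U=WWYY R=OGBR D=WWYY L=BROG
After move 4 (U'): U=WYWY F=BROO R=GGBR B=OGBB L=RROG
After move 5 (R'): R=GRGB U=WBWO F=BYOY D=WRYO B=YGWB
Query: L face = RROG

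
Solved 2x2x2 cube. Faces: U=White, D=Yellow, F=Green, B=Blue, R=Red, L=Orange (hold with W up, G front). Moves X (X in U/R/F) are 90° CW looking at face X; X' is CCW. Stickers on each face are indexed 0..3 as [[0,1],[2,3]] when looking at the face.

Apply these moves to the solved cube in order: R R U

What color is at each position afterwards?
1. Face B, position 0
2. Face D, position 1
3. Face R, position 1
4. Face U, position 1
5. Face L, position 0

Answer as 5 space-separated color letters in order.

Answer: O W B W G

Derivation:
After move 1 (R): R=RRRR U=WGWG F=GYGY D=YBYB B=WBWB
After move 2 (R): R=RRRR U=WYWY F=GBGB D=YWYW B=GBGB
After move 3 (U): U=WWYY F=RRGB R=GBRR B=OOGB L=GBOO
Query 1: B[0] = O
Query 2: D[1] = W
Query 3: R[1] = B
Query 4: U[1] = W
Query 5: L[0] = G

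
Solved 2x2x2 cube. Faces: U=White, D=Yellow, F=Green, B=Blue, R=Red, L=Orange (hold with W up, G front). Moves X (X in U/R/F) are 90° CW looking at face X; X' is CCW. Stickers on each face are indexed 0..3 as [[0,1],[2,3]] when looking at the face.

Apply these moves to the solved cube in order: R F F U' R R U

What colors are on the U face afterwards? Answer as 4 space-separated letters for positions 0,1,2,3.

Answer: W G B W

Derivation:
After move 1 (R): R=RRRR U=WGWG F=GYGY D=YBYB B=WBWB
After move 2 (F): F=GGYY U=WGOO R=WRGR D=RRYB L=OYOB
After move 3 (F): F=YGYG U=WGBY R=OROR D=GWYB L=OROR
After move 4 (U'): U=GYWB F=ORYG R=YGOR B=ORWB L=WBOR
After move 5 (R): R=OYRG U=GRWG F=OWYB D=GWYO B=BRYB
After move 6 (R): R=ROGY U=GWWB F=OWYO D=GYYB B=GRRB
After move 7 (U): U=WGBW F=ROYO R=GRGY B=WBRB L=OWOR
Query: U face = WGBW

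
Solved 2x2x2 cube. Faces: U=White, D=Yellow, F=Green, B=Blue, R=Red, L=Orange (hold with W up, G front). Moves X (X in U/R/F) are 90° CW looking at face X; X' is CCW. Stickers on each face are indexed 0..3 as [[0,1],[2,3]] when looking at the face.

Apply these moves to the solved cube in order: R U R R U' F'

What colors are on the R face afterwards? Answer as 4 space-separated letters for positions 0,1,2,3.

Answer: W W Y W

Derivation:
After move 1 (R): R=RRRR U=WGWG F=GYGY D=YBYB B=WBWB
After move 2 (U): U=WWGG F=RRGY R=WBRR B=OOWB L=GYOO
After move 3 (R): R=RWRB U=WRGY F=RBGB D=YWYO B=GOWB
After move 4 (R): R=RRBW U=WBGB F=RWGO D=YWYG B=YORB
After move 5 (U'): U=BBWG F=GYGO R=RWBW B=RRRB L=YOOO
After move 6 (F'): F=YOGG U=BBRB R=WWYW D=OOYG L=YGOW
Query: R face = WWYW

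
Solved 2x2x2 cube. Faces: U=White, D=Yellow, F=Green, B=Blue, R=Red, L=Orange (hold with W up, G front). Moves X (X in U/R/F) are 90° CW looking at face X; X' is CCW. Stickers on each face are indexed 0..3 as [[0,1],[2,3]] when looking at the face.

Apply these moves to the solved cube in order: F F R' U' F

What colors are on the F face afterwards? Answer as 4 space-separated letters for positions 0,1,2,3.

Answer: G O Y R

Derivation:
After move 1 (F): F=GGGG U=WWOO R=WRWR D=RRYY L=OYOY
After move 2 (F): F=GGGG U=WWYY R=OROR D=WWYY L=OROR
After move 3 (R'): R=RROO U=WBYB F=GWGY D=WGYG B=YBWB
After move 4 (U'): U=BBWY F=ORGY R=GWOO B=RRWB L=YBOR
After move 5 (F): F=GOYR U=BBRB R=WWYO D=OGYG L=YWOG
Query: F face = GOYR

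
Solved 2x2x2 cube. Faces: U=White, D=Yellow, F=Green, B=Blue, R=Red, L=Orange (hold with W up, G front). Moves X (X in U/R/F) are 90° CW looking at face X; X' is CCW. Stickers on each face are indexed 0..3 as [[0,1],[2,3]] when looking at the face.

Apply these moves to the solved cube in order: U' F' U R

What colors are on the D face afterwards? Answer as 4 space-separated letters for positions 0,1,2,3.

Answer: B B Y B

Derivation:
After move 1 (U'): U=WWWW F=OOGG R=GGRR B=RRBB L=BBOO
After move 2 (F'): F=OGOG U=WWGR R=YGYR D=BOYY L=BWOW
After move 3 (U): U=GWRW F=YGOG R=RRYR B=BWBB L=OGOW
After move 4 (R): R=YRRR U=GGRG F=YOOY D=BBYB B=WWWB
Query: D face = BBYB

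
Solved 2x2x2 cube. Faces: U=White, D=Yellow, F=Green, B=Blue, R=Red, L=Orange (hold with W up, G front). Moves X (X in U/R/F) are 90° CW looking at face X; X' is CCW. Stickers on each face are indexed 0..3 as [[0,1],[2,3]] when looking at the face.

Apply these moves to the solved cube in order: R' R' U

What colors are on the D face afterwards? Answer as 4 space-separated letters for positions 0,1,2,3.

Answer: Y W Y W

Derivation:
After move 1 (R'): R=RRRR U=WBWB F=GWGW D=YGYG B=YBYB
After move 2 (R'): R=RRRR U=WYWY F=GBGB D=YWYW B=GBGB
After move 3 (U): U=WWYY F=RRGB R=GBRR B=OOGB L=GBOO
Query: D face = YWYW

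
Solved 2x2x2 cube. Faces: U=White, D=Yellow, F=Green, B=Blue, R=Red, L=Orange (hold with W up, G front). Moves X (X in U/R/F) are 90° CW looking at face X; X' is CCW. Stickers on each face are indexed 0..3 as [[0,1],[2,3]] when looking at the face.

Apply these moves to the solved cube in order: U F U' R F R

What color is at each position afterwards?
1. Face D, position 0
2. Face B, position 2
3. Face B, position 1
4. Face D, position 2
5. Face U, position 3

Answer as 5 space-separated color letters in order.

Answer: R Y B Y B

Derivation:
After move 1 (U): U=WWWW F=RRGG R=BBRR B=OOBB L=GGOO
After move 2 (F): F=GRGR U=WWOG R=WBWR D=RBYY L=GYOY
After move 3 (U'): U=WGWO F=GYGR R=GRWR B=WBBB L=OOOY
After move 4 (R): R=WGRR U=WYWR F=GBGY D=RBYW B=OBGB
After move 5 (F): F=GGYB U=WYYO R=WGRR D=RWYW L=OROB
After move 6 (R): R=RWRG U=WGYB F=GWYW D=RGYO B=OBYB
Query 1: D[0] = R
Query 2: B[2] = Y
Query 3: B[1] = B
Query 4: D[2] = Y
Query 5: U[3] = B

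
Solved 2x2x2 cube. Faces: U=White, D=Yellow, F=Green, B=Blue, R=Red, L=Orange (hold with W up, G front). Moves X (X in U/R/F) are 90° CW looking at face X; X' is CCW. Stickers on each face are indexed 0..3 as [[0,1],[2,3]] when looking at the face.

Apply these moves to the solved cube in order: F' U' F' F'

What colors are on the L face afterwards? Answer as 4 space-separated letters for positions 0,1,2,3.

After move 1 (F'): F=GGGG U=WWRR R=YRYR D=OOYY L=OWOW
After move 2 (U'): U=WRWR F=OWGG R=GGYR B=YRBB L=BBOW
After move 3 (F'): F=WGOG U=WRGY R=OGOR D=BWYY L=BROW
After move 4 (F'): F=GGWO U=WROO R=WGBR D=RWYY L=BYOG
Query: L face = BYOG

Answer: B Y O G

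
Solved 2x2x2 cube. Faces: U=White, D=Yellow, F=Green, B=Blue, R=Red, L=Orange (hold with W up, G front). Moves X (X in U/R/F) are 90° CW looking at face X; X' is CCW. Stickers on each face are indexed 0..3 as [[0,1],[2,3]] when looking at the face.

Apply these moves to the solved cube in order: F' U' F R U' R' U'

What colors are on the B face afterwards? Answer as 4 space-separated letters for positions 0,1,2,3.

After move 1 (F'): F=GGGG U=WWRR R=YRYR D=OOYY L=OWOW
After move 2 (U'): U=WRWR F=OWGG R=GGYR B=YRBB L=BBOW
After move 3 (F): F=GOGW U=WRWB R=WGRR D=YGYY L=BOOO
After move 4 (R): R=RWRG U=WOWW F=GGGY D=YBYY B=BRRB
After move 5 (U'): U=OWWW F=BOGY R=GGRG B=RWRB L=BROO
After move 6 (R'): R=GGGR U=ORWR F=BWGW D=YOYY B=YWBB
After move 7 (U'): U=RROW F=BRGW R=BWGR B=GGBB L=YWOO
Query: B face = GGBB

Answer: G G B B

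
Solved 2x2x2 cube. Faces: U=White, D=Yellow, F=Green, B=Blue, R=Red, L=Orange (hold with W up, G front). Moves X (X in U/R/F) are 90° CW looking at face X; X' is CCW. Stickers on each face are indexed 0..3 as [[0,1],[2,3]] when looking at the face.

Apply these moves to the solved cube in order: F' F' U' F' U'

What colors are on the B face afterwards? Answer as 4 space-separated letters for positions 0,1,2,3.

Answer: W G B B

Derivation:
After move 1 (F'): F=GGGG U=WWRR R=YRYR D=OOYY L=OWOW
After move 2 (F'): F=GGGG U=WWYY R=OROR D=WWYY L=OROR
After move 3 (U'): U=WYWY F=ORGG R=GGOR B=ORBB L=BBOR
After move 4 (F'): F=RGOG U=WYGO R=WGWR D=BRYY L=BYOW
After move 5 (U'): U=YOWG F=BYOG R=RGWR B=WGBB L=OROW
Query: B face = WGBB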